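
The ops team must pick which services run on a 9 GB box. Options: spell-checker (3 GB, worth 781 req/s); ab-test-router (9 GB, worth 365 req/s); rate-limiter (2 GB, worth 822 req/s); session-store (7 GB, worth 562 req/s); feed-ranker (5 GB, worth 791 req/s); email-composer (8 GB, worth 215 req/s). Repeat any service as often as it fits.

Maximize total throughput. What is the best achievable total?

3288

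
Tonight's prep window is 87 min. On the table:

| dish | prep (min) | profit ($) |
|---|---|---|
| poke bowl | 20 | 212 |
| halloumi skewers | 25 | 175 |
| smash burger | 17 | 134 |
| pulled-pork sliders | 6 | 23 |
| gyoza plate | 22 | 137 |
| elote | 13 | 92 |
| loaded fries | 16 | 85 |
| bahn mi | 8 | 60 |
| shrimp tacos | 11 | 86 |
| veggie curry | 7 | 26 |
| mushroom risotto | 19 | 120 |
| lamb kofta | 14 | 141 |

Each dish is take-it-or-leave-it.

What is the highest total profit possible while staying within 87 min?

Density check — poke bowl 10.60, lamb kofta 10.07, smash burger 7.88 are the best per min.
Greedy by ratio would take poke bowl + smash burger + elote + bahn mi + shrimp tacos + lamb kofta: 83 min used, total 725.
The 21 min tied up in elote and bahn mi is better spent on halloumi skewers — total rises to 748 (87 min).
An exhaustive check of the 4096 subsets confirms 748.

748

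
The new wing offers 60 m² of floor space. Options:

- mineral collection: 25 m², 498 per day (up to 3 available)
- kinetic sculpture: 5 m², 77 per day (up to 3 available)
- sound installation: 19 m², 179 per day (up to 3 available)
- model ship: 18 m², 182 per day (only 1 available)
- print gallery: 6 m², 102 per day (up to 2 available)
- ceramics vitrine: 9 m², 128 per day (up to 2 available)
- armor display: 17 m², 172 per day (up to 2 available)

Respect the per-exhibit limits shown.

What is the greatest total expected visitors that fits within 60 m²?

1150

Density check — mineral collection 19.92, print gallery 17.00, kinetic sculpture 15.40 are the best per m².
The ratio heuristic lands on 2×mineral collection + print gallery (1098) but leaves 4 m² idle.
Dropping print gallery frees 6 m²; slotting in 2×kinetic sculpture (10 m²) lifts the total to 1150 at 60 m².
Nothing else within 60 m² beats 1150.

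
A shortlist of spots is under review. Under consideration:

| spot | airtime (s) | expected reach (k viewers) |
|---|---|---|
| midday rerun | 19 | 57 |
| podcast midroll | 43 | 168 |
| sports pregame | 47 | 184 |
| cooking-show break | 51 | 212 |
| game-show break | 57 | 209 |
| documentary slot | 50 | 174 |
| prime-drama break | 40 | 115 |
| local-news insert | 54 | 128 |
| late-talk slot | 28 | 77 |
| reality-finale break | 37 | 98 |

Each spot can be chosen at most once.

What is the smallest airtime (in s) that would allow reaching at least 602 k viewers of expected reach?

Minimise s subject to total expected reach ≥ 602.
sports pregame + cooking-show break + game-show break reaches 605 using 155 s.
Any bundle with less than 155 s falls short of 602.

155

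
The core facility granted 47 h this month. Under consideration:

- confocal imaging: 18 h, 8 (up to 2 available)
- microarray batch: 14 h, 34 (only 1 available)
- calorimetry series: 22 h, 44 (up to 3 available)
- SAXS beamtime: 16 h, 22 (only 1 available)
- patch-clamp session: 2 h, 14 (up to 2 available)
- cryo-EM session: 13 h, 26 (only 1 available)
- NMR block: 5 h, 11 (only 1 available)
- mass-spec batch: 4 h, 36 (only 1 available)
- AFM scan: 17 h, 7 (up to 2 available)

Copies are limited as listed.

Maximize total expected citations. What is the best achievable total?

142

Filling by ratio: microarray batch + 2×patch-clamp session + cryo-EM session + NMR block + mass-spec batch for 135, with 7 h left unused.
The 18 h tied up in cryo-EM session and NMR block is better spent on calorimetry series — total rises to 142 (44 h).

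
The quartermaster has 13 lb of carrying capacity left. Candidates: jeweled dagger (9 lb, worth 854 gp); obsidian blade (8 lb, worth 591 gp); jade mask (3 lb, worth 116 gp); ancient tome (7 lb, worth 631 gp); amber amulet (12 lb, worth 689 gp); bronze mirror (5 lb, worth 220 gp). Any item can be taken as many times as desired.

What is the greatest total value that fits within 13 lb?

970

By value per lb: jeweled dagger 94.89, ancient tome 90.14, obsidian blade 73.88 lead.
Jeweled dagger + jade mask uses 12 of the 13 lb and totals 970.
No other feasible combination exceeds 970.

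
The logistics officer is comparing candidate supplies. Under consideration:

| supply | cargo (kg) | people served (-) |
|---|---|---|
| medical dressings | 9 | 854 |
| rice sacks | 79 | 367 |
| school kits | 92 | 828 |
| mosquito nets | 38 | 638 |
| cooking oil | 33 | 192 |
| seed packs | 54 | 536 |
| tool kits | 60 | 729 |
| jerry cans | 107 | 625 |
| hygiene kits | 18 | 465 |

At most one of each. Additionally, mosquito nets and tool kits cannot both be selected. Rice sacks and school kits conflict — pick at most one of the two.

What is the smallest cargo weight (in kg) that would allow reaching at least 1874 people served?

65

Minimise kg subject to total people served ≥ 1874.
medical dressings + mosquito nets + hygiene kits: 1957 people served at 65 kg.
Below 65 kg the best achievable stays under 1874.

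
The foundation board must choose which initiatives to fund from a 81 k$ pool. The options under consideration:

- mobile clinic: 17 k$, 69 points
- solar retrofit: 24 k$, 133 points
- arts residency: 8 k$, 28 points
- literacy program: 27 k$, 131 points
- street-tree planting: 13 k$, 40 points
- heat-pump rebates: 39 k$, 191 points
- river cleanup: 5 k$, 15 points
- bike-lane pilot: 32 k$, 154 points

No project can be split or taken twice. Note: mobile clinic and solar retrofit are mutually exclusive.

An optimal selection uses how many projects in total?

4

Best achievable projected impact is 379.
solar retrofit + street-tree planting + heat-pump rebates + river cleanup hits 379 at 81 k$.
All optima have 4 projects.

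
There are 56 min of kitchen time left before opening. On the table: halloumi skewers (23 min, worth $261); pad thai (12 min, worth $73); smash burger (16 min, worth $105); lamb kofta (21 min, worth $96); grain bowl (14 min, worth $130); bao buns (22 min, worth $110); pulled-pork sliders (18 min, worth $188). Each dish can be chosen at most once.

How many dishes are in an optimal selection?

3

Best achievable profit is 579.
For example halloumi skewers + grain bowl + pulled-pork sliders achieves it, using 55 min.
Any selection reaching 579 contains exactly 3 dishes.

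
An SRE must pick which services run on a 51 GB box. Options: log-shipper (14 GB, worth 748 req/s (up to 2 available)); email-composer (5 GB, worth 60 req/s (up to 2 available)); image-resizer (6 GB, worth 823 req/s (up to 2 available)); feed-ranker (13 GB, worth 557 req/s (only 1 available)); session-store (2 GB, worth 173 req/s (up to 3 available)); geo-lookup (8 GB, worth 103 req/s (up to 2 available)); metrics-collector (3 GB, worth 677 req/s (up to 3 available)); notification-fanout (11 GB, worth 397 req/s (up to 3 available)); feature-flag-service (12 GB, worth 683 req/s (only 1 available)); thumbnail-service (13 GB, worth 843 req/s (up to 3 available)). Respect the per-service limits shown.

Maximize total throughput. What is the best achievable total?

Greedy by ratio would take 2×image-resizer + 3×session-store + 3×metrics-collector + notification-fanout + thumbnail-service: 51 GB used, total 5436.
Replace session-store and notification-fanout with thumbnail-service: the trade gains 273 net, giving 5709 at 51 GB.

5709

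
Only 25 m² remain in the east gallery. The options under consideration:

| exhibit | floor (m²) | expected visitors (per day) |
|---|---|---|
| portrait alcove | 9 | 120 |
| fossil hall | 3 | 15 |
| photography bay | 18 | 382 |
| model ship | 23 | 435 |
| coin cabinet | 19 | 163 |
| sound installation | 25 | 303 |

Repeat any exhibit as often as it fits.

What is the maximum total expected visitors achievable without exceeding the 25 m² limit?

435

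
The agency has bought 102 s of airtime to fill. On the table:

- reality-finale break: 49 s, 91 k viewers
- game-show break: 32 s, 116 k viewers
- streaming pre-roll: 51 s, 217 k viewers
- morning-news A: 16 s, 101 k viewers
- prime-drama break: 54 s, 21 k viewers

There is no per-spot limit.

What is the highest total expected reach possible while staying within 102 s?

606

Best packing: 6×morning-news A — 96 s, 606 total.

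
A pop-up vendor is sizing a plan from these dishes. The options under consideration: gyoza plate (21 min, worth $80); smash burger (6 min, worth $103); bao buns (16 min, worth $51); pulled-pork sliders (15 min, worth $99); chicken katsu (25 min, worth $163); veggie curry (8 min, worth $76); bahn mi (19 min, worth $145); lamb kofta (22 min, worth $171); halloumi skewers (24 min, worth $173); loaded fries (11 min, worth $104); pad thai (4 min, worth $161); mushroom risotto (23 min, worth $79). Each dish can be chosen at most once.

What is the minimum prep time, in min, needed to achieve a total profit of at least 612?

51

Look for the lowest-prep combination reaching 612.
smash burger + veggie curry + lamb kofta + loaded fries + pad thai reaches 615 using 51 min.
Any bundle with less than 51 min falls short of 612.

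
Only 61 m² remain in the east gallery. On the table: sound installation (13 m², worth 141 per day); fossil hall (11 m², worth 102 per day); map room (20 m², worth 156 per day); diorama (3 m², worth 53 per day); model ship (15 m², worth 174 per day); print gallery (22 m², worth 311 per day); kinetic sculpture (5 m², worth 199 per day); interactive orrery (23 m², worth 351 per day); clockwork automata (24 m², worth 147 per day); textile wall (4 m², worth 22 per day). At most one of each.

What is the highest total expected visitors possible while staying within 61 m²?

963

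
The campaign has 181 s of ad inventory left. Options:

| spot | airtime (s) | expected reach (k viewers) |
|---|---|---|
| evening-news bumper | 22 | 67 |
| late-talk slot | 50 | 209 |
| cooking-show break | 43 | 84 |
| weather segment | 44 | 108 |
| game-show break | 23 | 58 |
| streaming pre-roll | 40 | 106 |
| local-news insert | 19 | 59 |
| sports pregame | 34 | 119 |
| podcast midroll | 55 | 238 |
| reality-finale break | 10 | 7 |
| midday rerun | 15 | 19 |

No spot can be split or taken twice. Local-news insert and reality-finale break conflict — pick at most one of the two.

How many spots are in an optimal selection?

5

Best achievable expected reach is 692.
evening-news bumper + late-talk slot + local-news insert + sports pregame + podcast midroll hits 692 at 180 s.
All optima have 5 spots.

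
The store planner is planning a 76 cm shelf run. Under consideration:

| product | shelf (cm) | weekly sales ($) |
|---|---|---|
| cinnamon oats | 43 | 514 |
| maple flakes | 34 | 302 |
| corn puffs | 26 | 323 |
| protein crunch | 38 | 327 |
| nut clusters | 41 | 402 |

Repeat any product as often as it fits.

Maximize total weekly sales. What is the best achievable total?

The ratio heuristic lands on 2×corn puffs (646) but leaves 24 cm idle.
The 26 cm tied up in corn puffs is better spent on cinnamon oats — total rises to 837 (69 cm).
Nothing else within 76 cm beats 837.

837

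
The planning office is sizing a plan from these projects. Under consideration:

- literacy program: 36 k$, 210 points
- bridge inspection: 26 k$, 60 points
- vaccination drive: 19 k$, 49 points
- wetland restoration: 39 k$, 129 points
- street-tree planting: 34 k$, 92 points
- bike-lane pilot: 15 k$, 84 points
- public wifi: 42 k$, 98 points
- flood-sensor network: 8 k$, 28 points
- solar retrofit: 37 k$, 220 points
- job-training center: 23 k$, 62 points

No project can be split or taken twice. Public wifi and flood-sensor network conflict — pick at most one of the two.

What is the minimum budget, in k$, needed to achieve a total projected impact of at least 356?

Look for the lowest-budget combination reaching 356.
literacy program + solar retrofit: 430 projected impact at 73 k$.
Below 73 k$ the best achievable stays under 356.

73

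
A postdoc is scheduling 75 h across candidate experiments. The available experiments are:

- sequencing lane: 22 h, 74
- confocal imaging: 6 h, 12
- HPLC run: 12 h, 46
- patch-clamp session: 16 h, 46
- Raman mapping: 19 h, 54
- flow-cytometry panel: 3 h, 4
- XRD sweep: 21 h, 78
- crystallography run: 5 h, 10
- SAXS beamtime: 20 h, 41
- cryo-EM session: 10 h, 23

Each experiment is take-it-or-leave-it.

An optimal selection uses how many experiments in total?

Best achievable expected citations is 252.
One optimal bundle: sequencing lane + HPLC run + Raman mapping + XRD sweep (74 h).
Any selection reaching 252 contains exactly 4 experiments.

4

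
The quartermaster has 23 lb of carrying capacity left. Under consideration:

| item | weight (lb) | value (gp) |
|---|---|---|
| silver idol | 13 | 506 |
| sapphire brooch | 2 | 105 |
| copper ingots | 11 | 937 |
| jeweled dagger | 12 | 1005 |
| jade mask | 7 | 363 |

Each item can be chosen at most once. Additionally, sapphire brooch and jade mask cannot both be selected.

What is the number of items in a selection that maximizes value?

The maximum value within 23 lb is 1942.
For example copper ingots + jeweled dagger achieves it, using 23 lb.
Any selection reaching 1942 contains exactly 2 items.

2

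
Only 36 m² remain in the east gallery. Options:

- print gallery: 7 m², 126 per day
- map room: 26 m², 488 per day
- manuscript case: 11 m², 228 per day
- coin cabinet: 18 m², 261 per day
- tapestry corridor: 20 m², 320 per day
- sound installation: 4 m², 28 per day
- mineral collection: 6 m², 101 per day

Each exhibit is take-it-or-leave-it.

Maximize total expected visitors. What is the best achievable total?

Ranking by ratio (expected visitors/m²): manuscript case 20.73, map room 18.77, print gallery 18.00, mineral collection 16.83.
Filling by ratio: print gallery + manuscript case + sound installation + mineral collection for 483, with 8 m² left unused.
The 18 m² tied up in print gallery and manuscript case is better spent on map room — total rises to 617 (36 m²).
Next best is print gallery + manuscript case + coin cabinet at 615 (36 m²) — short by 2.

617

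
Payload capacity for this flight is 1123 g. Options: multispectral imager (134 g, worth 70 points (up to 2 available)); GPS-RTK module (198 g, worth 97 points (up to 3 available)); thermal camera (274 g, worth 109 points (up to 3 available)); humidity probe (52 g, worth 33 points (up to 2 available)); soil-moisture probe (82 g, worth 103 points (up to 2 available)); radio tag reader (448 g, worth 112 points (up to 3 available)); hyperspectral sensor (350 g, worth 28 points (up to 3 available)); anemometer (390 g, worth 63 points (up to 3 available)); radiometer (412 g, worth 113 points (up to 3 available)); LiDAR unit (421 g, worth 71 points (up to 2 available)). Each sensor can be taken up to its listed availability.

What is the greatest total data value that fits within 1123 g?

670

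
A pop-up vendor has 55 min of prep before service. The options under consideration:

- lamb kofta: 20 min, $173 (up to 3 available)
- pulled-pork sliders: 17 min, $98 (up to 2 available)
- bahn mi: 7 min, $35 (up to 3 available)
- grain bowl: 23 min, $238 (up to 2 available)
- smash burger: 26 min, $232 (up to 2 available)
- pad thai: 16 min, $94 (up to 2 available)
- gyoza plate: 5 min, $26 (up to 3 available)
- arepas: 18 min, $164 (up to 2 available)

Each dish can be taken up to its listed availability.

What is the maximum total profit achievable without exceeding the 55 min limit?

511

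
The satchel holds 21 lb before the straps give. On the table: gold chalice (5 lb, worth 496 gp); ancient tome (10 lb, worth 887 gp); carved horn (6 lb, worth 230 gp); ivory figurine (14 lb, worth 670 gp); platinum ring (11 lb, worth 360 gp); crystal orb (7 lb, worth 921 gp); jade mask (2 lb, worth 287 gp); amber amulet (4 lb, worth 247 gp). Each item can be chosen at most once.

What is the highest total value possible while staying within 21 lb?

Density check — jade mask 143.50, crystal orb 131.57, gold chalice 99.20 are the best per lb.
Filling by ratio: gold chalice + crystal orb + jade mask + amber amulet for 1951, with 3 lb left unused.
Replace gold chalice and amber amulet with ancient tome: the trade gains 144 net, giving 2095 at 19 lb.

2095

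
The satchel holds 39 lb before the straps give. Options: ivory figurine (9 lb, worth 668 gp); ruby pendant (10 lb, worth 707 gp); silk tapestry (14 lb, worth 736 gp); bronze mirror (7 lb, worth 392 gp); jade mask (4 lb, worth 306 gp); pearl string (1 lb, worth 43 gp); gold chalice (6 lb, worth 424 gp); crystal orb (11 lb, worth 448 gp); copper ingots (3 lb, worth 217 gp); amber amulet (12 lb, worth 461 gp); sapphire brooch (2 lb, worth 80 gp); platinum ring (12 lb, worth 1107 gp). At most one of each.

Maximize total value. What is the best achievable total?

3048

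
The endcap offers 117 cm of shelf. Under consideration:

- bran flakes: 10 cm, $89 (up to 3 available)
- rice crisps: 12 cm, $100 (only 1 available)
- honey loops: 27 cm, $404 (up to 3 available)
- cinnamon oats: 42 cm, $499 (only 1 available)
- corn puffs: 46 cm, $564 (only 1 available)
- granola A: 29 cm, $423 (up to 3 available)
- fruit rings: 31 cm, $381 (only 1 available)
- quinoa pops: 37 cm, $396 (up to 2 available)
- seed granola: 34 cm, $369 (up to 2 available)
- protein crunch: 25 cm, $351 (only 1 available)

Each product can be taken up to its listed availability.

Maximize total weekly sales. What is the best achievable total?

Filling by ratio: 3×honey loops + granola A for 1635, with 7 cm left unused.
The 54 cm tied up in 2×honey loops is better spent on 2×granola A — total rises to 1673 (114 cm).
The spare 3 cm is too small for any remaining product, and no exchange beats 1673.

1673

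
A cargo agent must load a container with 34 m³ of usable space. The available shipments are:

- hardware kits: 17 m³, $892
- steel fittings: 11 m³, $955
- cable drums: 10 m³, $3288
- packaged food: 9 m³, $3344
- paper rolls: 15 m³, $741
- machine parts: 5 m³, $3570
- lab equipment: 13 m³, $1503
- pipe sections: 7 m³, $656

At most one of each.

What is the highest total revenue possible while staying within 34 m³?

10858

Ranking by ratio (revenue/m³): machine parts 714.00, packaged food 371.56, cable drums 328.80, lab equipment 115.62.
Best packing: cable drums + packaged food + machine parts + pipe sections — 31 m³, 10858 total.
Next best is cable drums + packaged food + machine parts at 10202 (24 m³) — short by 656.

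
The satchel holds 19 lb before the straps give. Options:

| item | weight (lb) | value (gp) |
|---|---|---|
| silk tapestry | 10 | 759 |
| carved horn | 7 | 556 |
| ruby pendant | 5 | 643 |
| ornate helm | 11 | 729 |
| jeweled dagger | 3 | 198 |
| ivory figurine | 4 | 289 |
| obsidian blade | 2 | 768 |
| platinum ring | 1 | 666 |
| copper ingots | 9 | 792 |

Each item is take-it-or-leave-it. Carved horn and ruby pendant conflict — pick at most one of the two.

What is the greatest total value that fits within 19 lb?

Ranking by ratio (value/lb): platinum ring 666.00, obsidian blade 384.00, ruby pendant 128.60, copper ingots 88.00.
Best packing: ruby pendant + obsidian blade + platinum ring + copper ingots — 17 lb, 2869 total.
The closest alternative, silk tapestry + ruby pendant + obsidian blade + platinum ring, reaches only 2836.

2869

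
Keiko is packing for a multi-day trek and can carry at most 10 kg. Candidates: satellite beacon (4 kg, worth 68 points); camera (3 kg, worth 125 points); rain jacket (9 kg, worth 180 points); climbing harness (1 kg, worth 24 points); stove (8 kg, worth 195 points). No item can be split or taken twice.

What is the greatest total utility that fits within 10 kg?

By utility per kg: camera 41.67, stove 24.38, climbing harness 24.00, rain jacket 20.00 lead.
Greedy by ratio would take satellite beacon + camera + climbing harness: 8 kg used, total 217.
The 7 kg tied up in satellite beacon and camera is better spent on stove — total rises to 219 (9 kg).

219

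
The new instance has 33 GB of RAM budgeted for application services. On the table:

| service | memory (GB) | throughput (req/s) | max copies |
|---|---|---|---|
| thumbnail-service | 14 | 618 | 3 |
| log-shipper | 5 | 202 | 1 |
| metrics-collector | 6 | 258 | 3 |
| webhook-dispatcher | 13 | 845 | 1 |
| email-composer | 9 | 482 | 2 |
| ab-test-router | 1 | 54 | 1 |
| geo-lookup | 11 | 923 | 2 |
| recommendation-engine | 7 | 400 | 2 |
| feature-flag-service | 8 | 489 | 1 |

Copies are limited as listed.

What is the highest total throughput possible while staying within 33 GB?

Ab-test-router + 2×geo-lookup + feature-flag-service uses 31 of the 33 GB and totals 2389.
That's the maximum — no swap from here does better than 2389.

2389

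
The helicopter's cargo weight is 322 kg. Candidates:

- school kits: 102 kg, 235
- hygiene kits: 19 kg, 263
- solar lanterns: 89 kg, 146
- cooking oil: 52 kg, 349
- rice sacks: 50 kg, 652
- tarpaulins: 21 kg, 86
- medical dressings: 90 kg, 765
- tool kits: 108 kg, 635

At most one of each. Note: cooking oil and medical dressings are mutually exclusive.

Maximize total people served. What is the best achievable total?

Taking hygiene kits + rice sacks + tarpaulins + medical dressings + tool kits: 288 kg used, 2401 in people served.

2401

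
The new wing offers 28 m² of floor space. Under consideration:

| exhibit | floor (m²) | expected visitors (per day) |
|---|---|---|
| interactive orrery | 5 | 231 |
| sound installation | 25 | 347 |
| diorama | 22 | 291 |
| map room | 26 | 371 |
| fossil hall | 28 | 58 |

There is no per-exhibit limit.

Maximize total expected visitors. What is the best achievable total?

1155

By expected visitors per m²: interactive orrery 46.20, map room 14.27, sound installation 13.88, diorama 13.23 lead.
Best packing: 5×interactive orrery — 25 m², 1155 total.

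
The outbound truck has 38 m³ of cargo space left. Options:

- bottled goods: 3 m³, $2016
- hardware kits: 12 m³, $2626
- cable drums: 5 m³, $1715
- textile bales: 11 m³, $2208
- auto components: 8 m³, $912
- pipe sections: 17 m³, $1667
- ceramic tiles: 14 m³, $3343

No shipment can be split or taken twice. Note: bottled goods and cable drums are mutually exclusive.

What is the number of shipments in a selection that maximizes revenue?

4

Optimal total is 8897.
One optimal bundle: bottled goods + hardware kits + auto components + ceramic tiles (37 m³).
Every optimal selection uses 4 shipments.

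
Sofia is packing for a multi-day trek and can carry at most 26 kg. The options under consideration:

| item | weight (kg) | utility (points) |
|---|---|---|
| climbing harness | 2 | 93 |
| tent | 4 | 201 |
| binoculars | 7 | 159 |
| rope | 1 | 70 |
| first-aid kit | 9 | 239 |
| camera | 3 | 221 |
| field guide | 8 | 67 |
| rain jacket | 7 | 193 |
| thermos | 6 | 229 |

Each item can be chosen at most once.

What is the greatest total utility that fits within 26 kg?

1053

Density check — camera 73.67, rope 70.00, tent 50.25 are the best per kg.
A density-first pass picks climbing harness + tent + rope + camera + rain jacket + thermos — 1007 at 23 kg.
Replace rain jacket with first-aid kit: the trade gains 46 net, giving 1053 at 25 kg.
Nothing else within 26 kg beats 1053.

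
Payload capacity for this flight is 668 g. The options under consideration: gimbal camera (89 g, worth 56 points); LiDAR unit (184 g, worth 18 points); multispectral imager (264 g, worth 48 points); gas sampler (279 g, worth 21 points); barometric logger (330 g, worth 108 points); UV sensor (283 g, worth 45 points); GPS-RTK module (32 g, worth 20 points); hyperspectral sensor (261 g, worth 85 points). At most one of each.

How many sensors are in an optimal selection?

The maximum data value within 668 g is 213.
For example barometric logger + GPS-RTK module + hyperspectral sensor achieves it, using 623 g.
Any selection reaching 213 contains exactly 3 sensors.

3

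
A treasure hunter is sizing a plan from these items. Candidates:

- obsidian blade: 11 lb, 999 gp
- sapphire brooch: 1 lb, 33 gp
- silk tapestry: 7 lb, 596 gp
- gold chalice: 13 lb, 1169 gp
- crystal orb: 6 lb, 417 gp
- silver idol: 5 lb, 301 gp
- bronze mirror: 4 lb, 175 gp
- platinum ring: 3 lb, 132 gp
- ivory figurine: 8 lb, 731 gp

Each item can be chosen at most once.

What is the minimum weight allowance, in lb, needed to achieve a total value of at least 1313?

Look for the lowest-weight combination reaching 1313.
silk tapestry + ivory figurine: 1327 value at 15 lb.
Any bundle with less than 15 lb falls short of 1313.

15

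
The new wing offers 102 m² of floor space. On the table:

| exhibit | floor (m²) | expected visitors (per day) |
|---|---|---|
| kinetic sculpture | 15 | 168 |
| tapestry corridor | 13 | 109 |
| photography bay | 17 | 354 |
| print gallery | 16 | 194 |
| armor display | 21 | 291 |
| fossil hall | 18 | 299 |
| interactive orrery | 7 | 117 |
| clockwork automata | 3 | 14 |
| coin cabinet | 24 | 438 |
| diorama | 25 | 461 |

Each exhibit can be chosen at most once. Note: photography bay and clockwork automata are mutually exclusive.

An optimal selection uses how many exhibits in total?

Best achievable expected visitors is 1746.
photography bay + print gallery + fossil hall + coin cabinet + diorama hits 1746 at 100 m².
Every optimal selection uses 5 exhibits.

5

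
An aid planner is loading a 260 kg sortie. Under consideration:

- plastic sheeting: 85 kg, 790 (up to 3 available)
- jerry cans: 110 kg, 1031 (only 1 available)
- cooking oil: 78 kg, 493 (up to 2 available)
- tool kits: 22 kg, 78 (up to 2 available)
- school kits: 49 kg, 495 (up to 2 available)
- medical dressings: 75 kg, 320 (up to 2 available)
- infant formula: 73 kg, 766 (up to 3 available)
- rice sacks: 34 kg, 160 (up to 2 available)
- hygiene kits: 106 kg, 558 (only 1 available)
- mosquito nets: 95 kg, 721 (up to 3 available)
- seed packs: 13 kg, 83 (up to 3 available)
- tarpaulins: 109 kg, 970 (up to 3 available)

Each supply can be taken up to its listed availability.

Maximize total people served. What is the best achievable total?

2605

Taking the top-ratio supplies first gives 3×infant formula + 3×seed packs for 2547 (258 kg).
Replace infant formula and 2×seed packs with 2×school kits: the trade gains 58 net, giving 2605 at 257 kg.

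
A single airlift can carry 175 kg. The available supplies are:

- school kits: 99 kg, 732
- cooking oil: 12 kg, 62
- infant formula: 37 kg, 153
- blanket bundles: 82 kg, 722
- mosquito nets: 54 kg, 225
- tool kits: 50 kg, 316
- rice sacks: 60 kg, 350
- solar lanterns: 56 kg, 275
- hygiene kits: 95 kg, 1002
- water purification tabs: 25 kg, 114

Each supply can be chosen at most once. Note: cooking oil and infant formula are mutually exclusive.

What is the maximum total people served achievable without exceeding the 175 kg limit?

1432

Greedy by ratio would take cooking oil + tool kits + hygiene kits: 157 kg used, total 1380.
The 12 kg tied up in cooking oil is better spent on water purification tabs — total rises to 1432 (170 kg).
That's the maximum — no feasible swap from here does better than 1432.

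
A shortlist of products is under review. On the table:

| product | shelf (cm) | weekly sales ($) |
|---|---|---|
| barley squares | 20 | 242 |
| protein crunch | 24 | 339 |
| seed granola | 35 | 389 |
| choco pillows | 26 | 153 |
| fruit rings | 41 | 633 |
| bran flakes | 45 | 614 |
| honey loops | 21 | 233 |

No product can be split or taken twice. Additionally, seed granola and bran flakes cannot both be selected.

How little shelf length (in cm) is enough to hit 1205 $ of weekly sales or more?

Minimise cm subject to total weekly sales ≥ 1205.
barley squares + protein crunch + fruit rings: 1214 weekly sales at 85 cm.
Any bundle with less than 85 cm falls short of 1205.

85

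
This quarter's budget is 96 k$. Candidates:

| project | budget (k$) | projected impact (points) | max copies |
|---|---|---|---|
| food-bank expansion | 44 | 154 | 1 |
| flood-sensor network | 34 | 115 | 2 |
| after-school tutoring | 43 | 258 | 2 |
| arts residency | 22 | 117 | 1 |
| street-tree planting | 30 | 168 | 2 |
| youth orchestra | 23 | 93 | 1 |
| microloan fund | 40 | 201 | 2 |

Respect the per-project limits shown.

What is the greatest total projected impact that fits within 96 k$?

The ratio heuristic lands on 2×after-school tutoring (516) but leaves 10 k$ idle.
Replace after-school tutoring with arts residency + street-tree planting: the trade gains 27 net, giving 543 at 95 k$.
Nothing else within 96 k$ beats 543.

543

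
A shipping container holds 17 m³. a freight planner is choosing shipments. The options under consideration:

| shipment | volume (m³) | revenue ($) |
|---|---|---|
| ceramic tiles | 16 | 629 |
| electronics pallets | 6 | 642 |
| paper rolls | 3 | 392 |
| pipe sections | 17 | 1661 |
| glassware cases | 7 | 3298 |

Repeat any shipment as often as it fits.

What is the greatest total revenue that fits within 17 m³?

6988

Best packing: paper rolls + 2×glassware cases — 17 m³, 6988 total.
That's the maximum — no swap from here does better than 6988.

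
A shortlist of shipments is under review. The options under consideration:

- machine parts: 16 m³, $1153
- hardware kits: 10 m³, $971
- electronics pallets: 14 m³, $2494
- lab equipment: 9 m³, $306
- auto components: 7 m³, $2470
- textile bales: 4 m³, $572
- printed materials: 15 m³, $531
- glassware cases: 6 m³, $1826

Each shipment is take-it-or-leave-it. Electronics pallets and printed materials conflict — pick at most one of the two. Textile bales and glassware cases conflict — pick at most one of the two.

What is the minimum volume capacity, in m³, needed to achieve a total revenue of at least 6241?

Look for the lowest-volume combination reaching 6241.
electronics pallets + auto components + glassware cases: 6790 revenue at 27 m³.
Any bundle with less than 27 m³ falls short of 6241.

27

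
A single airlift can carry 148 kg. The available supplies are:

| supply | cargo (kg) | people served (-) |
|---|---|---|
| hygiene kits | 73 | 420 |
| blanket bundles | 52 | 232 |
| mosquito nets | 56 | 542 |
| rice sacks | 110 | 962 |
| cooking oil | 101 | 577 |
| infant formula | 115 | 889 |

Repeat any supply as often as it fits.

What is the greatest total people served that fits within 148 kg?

Taking 2×mosquito nets: 112 kg used, 1084 in people served.
Every other selection either busts 148 kg or fails to beat 1084.

1084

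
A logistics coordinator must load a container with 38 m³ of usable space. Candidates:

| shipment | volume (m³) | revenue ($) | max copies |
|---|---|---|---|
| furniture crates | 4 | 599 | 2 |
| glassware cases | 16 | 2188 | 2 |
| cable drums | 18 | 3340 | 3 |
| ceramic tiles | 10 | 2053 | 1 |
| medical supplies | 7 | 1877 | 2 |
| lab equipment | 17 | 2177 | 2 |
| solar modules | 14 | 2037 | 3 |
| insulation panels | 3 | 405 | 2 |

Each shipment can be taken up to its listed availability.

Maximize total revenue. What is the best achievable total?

7904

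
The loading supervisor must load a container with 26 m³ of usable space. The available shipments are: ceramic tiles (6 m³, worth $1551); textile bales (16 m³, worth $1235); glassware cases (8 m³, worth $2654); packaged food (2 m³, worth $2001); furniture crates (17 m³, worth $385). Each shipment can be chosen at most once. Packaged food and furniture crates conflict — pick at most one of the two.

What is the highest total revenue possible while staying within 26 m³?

Ranking by ratio (revenue/m³): packaged food 1000.50, glassware cases 331.75, ceramic tiles 258.50, textile bales 77.19.
Best packing: ceramic tiles + glassware cases + packaged food — 16 m³, 6206 total.

6206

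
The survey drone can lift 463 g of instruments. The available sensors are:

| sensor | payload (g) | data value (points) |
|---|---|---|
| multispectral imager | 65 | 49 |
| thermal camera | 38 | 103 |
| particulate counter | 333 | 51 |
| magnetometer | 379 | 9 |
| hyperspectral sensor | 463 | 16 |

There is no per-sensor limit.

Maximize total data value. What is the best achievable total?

1236

Taking 12×thermal camera: 456 g used, 1236 in data value.
Every other selection either busts 463 g or fails to beat 1236.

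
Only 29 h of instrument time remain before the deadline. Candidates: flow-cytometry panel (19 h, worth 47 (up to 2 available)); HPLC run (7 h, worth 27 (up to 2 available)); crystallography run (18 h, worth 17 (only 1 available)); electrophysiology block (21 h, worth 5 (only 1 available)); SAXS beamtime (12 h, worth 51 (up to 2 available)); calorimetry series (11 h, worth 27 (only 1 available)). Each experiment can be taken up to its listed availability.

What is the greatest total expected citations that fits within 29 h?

105

Density check — SAXS beamtime 4.25, HPLC run 3.86, flow-cytometry panel 2.47, calorimetry series 2.45 are the best per h.
A density-first pass picks 2×SAXS beamtime — 102 at 24 h.
Replace SAXS beamtime with 2×HPLC run: the trade gains 3 net, giving 105 at 26 h.
The spare 3 h is too small for any remaining experiment, and no exchange beats 105.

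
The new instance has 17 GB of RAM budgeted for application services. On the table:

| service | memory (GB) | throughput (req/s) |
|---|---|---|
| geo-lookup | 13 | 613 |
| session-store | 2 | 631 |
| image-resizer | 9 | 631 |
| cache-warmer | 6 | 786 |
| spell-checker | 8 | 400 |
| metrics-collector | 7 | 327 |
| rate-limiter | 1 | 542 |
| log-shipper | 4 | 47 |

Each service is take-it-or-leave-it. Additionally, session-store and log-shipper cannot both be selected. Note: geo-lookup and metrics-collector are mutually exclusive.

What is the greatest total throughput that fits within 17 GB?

By throughput per GB: rate-limiter 542.00, session-store 315.50, cache-warmer 131.00, image-resizer 70.11 lead.
Best packing: session-store + cache-warmer + spell-checker + rate-limiter — 17 GB, 2359 total.
The closest alternative, session-store + cache-warmer + metrics-collector + rate-limiter, reaches only 2286.

2359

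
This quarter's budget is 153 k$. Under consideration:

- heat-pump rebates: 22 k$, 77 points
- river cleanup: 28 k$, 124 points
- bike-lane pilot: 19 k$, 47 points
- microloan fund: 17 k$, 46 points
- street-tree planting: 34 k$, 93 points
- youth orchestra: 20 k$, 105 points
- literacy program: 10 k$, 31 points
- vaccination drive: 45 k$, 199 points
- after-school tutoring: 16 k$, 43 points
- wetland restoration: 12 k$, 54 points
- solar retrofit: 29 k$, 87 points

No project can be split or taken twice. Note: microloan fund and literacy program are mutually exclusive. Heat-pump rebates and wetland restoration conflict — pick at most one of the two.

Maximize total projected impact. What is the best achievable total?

616

By projected impact per k$: youth orchestra 5.25, wetland restoration 4.50, river cleanup 4.43, vaccination drive 4.42 lead.
Taking river cleanup + bike-lane pilot + youth orchestra + vaccination drive + wetland restoration + solar retrofit: 153 k$ used, 616 in projected impact.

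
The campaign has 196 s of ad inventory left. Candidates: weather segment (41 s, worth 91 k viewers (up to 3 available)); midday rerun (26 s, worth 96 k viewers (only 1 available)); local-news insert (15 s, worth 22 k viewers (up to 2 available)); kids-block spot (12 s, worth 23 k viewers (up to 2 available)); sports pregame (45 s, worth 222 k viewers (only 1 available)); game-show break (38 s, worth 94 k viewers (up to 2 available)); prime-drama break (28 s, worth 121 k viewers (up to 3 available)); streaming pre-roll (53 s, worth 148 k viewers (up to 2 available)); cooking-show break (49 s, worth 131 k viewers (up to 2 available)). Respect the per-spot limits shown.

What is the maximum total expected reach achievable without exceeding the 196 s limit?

775

Ranking by ratio (expected reach/s): sports pregame 4.93, prime-drama break 4.32, midday rerun 3.69.
Taking midday rerun + sports pregame + game-show break + 3×prime-drama break: 193 s used, 775 in expected reach.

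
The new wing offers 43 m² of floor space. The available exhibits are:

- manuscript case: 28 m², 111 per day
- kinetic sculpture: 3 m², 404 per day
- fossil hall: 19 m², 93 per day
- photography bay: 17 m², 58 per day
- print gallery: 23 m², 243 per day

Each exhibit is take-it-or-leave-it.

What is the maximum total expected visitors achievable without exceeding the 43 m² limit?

Best packing: kinetic sculpture + photography bay + print gallery — 43 m², 705 total.
Next best is kinetic sculpture + print gallery at 647 (26 m²) — short by 58.

705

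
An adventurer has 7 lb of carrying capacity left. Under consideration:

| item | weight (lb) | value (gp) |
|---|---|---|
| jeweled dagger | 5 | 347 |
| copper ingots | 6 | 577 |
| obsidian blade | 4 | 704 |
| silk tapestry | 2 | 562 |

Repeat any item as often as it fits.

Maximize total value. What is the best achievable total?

Best packing: 3×silk tapestry — 6 lb, 1686 total.

1686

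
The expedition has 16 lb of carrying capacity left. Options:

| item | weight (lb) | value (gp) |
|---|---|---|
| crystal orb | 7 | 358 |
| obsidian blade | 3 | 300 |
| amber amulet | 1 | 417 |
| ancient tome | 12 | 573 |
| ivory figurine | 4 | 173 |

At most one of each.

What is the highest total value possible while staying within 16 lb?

Filling by ratio: crystal orb + obsidian blade + amber amulet + ivory figurine for 1248, with 1 lb left unused.
Replace crystal orb and ivory figurine with ancient tome: the trade gains 42 net, giving 1290 at 16 lb.

1290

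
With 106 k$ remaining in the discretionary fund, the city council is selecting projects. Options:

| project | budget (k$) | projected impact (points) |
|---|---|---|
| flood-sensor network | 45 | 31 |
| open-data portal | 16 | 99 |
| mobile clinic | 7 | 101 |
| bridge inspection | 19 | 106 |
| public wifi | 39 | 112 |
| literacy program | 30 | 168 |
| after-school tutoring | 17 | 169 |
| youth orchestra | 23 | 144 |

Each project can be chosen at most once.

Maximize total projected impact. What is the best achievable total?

The ratio heuristic lands on open-data portal + mobile clinic + literacy program + after-school tutoring + youth orchestra (681) but leaves 13 k$ idle.
Replace open-data portal with bridge inspection: the trade gains 7 net, giving 688 at 96 k$.
Nothing else within 106 k$ beats 688.

688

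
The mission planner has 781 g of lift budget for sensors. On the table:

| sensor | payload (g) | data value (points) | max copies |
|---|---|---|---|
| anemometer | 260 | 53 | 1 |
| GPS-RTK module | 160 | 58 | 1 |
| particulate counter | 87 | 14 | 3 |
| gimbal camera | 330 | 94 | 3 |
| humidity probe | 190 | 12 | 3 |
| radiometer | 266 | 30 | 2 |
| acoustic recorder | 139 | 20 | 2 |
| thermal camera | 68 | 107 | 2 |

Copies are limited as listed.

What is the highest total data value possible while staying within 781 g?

386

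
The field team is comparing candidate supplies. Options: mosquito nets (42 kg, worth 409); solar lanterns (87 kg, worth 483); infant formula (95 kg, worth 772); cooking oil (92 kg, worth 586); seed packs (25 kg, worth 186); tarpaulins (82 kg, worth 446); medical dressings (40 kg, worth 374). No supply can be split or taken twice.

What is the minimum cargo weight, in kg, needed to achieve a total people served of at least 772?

Need the lightest bundle worth ≥ 772.
mosquito nets + medical dressings: 783 people served at 82 kg.
Any bundle with less than 82 kg falls short of 772.

82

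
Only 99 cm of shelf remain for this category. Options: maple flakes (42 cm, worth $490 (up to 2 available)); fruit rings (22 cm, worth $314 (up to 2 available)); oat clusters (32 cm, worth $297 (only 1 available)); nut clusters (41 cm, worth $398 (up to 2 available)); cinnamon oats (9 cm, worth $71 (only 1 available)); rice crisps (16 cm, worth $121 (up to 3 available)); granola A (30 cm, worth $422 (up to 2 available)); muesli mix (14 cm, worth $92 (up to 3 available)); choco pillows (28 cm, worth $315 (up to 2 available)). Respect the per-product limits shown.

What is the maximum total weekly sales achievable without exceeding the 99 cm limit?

Ranking by ratio (weekly sales/cm): fruit rings 14.27, granola A 14.07, maple flakes 11.67, choco pillows 11.25.
A density-first pass picks 2×fruit rings + cinnamon oats + rice crisps + granola A — 1242 at 99 cm.
Dropping fruit rings and cinnamon oats frees 31 cm; slotting in granola A (30 cm) lifts the total to 1279 at 98 cm.

1279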